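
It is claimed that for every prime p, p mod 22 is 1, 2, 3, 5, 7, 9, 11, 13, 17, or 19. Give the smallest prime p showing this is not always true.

p = 37

We need the least prime p for which the claim fails.
For p = 2, 3, 5, 7, …, 23, 29, 31 the conclusion holds.
p = 37: 37 mod 22 = 15 — not in {1, 2, 3, 5, 7, 9, 11, 13, 17, 19}.
Thus p = 37 disproves the claim, and no smaller p works.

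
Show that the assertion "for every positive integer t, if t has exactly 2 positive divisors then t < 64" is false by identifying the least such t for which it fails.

t = 67

Check each positive integer t in order until t has exactly 2 positive divisors but the claim fails.
For t = 2, 3, 5, 7, …, 53, 59, 61 the conclusion holds.
t = 67: τ(67) = 2; 67 ≥ 64.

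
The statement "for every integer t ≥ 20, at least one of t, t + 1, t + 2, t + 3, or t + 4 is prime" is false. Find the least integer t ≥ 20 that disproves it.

A counterexample is any integer t ≥ 20 such that t, t + 1, t + 2, t + 3, t + 4 are all composite; we check each in order.
t = 20: 23 is prime.
t = 21: 23 is prime.
t = 22: 23 is prime.
t = 23: 23 is prime.
t = 24: 24 = 2 × 12; 25 = 5 × 5; 26 = 2 × 13; 27 = 3 × 9; 28 = 2 × 14 — all composite.

t = 24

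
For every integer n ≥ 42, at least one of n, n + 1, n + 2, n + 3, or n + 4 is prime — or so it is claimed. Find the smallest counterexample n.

n = 48

Check each integer n ≥ 42 in order until n, n + 1, n + 2, n + 3, n + 4 are all composite.
For n = 42, 43, 44, 45, 46, 47 the conclusion holds.
n = 48: 48 = 2 × 24; 49 = 7 × 7; 50 = 2 × 25; 51 = 3 × 17; 52 = 2 × 26 — all composite.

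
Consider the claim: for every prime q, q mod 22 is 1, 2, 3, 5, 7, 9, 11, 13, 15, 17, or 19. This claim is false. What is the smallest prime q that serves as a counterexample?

q = 43

Check each prime q in order until the claim fails.
For q = 2, 3, 5, 7, …, 31, 37, 41 the conclusion holds.
q = 43: 43 mod 22 = 21 — not in {1, 2, 3, 5, 7, 9, 11, 13, 15, 17, 19}.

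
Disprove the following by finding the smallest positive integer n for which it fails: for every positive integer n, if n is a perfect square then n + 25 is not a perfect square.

We need the least positive integer n for which n is a perfect square but n + 25 is a perfect square.
For n = 1, 4, 9, 16, …, 81, 100, 121 the conclusion holds.
n = 144: 144 = 12² and 144 + 25 = 169 = 13².

n = 144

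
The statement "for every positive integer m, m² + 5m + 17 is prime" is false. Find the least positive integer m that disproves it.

m = 8

For m = 1, 2, 3, 4, 5, 6, 7 the conclusion holds.
m = 8: m² + 5m + 17 = 121 = 11 × 11, composite.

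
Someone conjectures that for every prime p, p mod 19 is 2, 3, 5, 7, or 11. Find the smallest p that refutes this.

p = 2: 2 mod 19 = 2.
p = 3: 3 mod 19 = 3.
p = 5: 5 mod 19 = 5.
p = 7: 7 mod 19 = 7.
p = 11: 11 mod 19 = 11.
p = 13: 13 mod 19 = 13 — not in {2, 3, 5, 7, 11}.
Thus p = 13 disproves the claim, and no smaller p works.

p = 13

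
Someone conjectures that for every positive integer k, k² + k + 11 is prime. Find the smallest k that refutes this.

k = 10

We need the least positive integer k for which k² + k + 11 is not prime.
For k = 1, 2, 3, 4, 5, 6, 7, 8, 9 the conclusion holds.
k = 10: k² + k + 11 = 121 = 11 × 11, composite.
So k = 10 is the smallest counterexample.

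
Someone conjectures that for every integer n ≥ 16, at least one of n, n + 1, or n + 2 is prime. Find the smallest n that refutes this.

n = 20

Check each integer n ≥ 16 in order until n, n + 1, n + 2 are all composite.
The first 4 eligible values, up to n = 19, all satisfy the conclusion.
n = 20: 20 = 2 × 10; 21 = 3 × 7; 22 = 2 × 11 — all composite.
Thus n = 20 disproves the claim, and no smaller n works.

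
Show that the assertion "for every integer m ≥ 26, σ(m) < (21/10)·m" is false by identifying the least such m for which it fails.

Check each integer m ≥ 26 in order until the claim fails.
For m = 26, 27, 28, 29 the conclusion holds.
m = 30: σ(30) = 72; 72 ≥ 63.

m = 30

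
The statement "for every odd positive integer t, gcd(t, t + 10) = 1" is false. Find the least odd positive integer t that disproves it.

We need the least odd positive integer t for which gcd(t, t + 10) > 1.
t = 1: gcd(1, 11) = 1.
t = 3: gcd(3, 13) = 1.
t = 5: gcd(5, 15) = 5.

t = 5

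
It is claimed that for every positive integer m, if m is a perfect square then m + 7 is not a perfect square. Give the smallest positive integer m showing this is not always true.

A counterexample is any positive integer m such that m is a perfect square but m + 7 is a perfect square; we check each in order.
m = 1: 1 + 7 = 8, not a perfect square.
m = 4: 4 + 7 = 11, not a perfect square.
m = 9: 9 = 3² and 9 + 7 = 16 = 4².

m = 9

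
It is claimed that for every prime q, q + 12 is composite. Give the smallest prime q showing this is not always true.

q = 5

q = 2: q + 12 = 14 = 2 × 7, composite.
q = 3: q + 12 = 15 = 3 × 5, composite.
q = 5: q + 12 = 17, prime — not composite.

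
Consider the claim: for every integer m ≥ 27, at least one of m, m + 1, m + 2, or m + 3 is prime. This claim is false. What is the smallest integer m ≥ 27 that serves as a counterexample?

m = 32

A counterexample is any integer m ≥ 27 such that m, m + 1, m + 2, m + 3 are all composite; we check each in order.
m = 27: 29 is prime.
m = 28: 29 is prime.
m = 29: 29 is prime.
m = 30: 31 is prime.
m = 31: 31 is prime.
m = 32: 32 = 2 × 16; 33 = 3 × 11; 34 = 2 × 17; 35 = 5 × 7 — all composite.
So m = 32 is the smallest counterexample.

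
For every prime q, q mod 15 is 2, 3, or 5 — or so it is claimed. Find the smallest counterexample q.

We need the least prime q for which the claim fails.
For q = 2, 3, 5 the conclusion holds.
q = 7: 7 mod 15 = 7 — not in {2, 3, 5}.

q = 7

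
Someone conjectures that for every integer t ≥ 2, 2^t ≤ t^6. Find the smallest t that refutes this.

t = 30

The first 28 eligible values, up to t = 29, all satisfy the conclusion.
t = 30: 2^t = 1073741824 and t^6 = 729000000, so 1073741824 > 729000000.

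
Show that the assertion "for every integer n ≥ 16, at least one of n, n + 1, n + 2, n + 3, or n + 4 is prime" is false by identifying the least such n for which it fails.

Check each integer n ≥ 16 in order until n, n + 1, n + 2, n + 3, n + 4 are all composite.
For n = 16, 17, 18, 19, 20, 21, 22, 23 the conclusion holds.
n = 24: 24 = 2 × 12; 25 = 5 × 5; 26 = 2 × 13; 27 = 3 × 9; 28 = 2 × 14 — all composite.

n = 24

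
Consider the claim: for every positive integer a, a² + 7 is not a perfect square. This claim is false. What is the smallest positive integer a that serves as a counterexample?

a = 3

A counterexample is any positive integer a such that a² + 7 is a perfect square; we check each in order.
For a = 1, 2 the conclusion holds.
a = 3: 3² + 7 = 16 = 4², a perfect square.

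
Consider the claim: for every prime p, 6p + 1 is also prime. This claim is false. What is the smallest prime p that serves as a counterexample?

p = 19

The first 7 eligible values, up to p = 17, all satisfy the conclusion.
p = 19: 6p + 1 = 115 = 5 × 23, not prime.
Hence p = 19 is a counterexample.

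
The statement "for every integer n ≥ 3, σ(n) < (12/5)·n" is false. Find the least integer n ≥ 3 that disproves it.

Check each integer n ≥ 3 in order until the claim fails.
The first 21 eligible values, up to n = 23, all satisfy the conclusion.
n = 24: σ(24) = 60; 60 ≥ 288/5.
So n = 24 is the smallest counterexample.

n = 24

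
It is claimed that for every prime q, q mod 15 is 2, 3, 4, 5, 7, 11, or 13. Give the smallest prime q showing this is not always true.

q = 23

A counterexample is any prime q such that the claim fails; we check each in order.
The first 8 eligible values, up to q = 19, all satisfy the conclusion.
q = 23: 23 mod 15 = 8 — not in {2, 3, 4, 5, 7, 11, 13}.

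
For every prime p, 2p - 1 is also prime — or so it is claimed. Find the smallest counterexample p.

A counterexample is any prime p such that 2p - 1 is not prime; we check each in order.
p = 2: 2p - 1 = 3, prime.
p = 3: 2p - 1 = 5, prime.
p = 5: 2p - 1 = 9 = 3 × 3, not prime.
Thus p = 5 disproves the claim, and no smaller p works.

p = 5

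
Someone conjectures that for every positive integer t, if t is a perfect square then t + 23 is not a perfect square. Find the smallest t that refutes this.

t = 121

A counterexample is any positive integer t such that t is a perfect square but t + 23 is a perfect square; we check each in order.
The first 10 eligible values, up to t = 100, all satisfy the conclusion.
t = 121: 121 = 11² and 121 + 23 = 144 = 12².
Hence t = 121 is a counterexample.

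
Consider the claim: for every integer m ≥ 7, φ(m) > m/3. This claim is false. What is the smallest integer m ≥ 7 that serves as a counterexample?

A counterexample is any integer m ≥ 7 such that the claim fails; we check each in order.
For m = 7, 8, 9, 10, 11 the conclusion holds.
m = 12: φ(12) = 4 and 12/3 = 4, so φ(12) ≤ 12/3.
Hence m = 12 is a counterexample.

m = 12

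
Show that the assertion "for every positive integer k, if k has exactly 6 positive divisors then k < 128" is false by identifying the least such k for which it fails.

A counterexample is any positive integer k such that k has exactly 6 positive divisors but the claim fails; we check each in order.
The first 19 eligible values, up to k = 124, all satisfy the conclusion.
k = 147: τ(147) = 6; 147 ≥ 128.
Hence k = 147 is a counterexample.

k = 147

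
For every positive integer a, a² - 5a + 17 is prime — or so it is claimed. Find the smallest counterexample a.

a = 13

We need the least positive integer a for which a² - 5a + 17 is not prime.
The first 12 eligible values, up to a = 12, all satisfy the conclusion.
a = 13: a² - 5a + 17 = 121 = 11 × 11, composite.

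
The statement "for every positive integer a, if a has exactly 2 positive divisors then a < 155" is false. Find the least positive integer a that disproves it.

The first 36 eligible values, up to a = 151, all satisfy the conclusion.
a = 157: τ(157) = 2; 157 ≥ 155.
So a = 157 is the smallest counterexample.

a = 157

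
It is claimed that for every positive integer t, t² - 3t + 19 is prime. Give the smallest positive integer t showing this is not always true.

We need the least positive integer t for which t² - 3t + 19 is not prime.
The first 17 eligible values, up to t = 17, all satisfy the conclusion.
t = 18: t² - 3t + 19 = 289 = 17 × 17, composite.

t = 18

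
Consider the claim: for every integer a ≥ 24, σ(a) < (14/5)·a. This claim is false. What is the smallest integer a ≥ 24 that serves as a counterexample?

For a = 24, 25, 26, 27, …, 57, 58, 59 the conclusion holds.
a = 60: σ(60) = 168; 168 ≥ 168.
Hence a = 60 is a counterexample.

a = 60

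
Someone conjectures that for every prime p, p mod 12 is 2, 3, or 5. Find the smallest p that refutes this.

p = 2: 2 mod 12 = 2.
p = 3: 3 mod 12 = 3.
p = 5: 5 mod 12 = 5.
p = 7: 7 mod 12 = 7 — not in {2, 3, 5}.
Hence p = 7 is a counterexample.

p = 7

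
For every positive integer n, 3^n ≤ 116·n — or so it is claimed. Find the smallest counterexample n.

A counterexample is any positive integer n such that 3^n > 116·n; we check each in order.
For n = 1, 2, 3, 4, 5 the conclusion holds.
n = 6: 3^n = 729 and 116·n = 696, so 729 > 696.

n = 6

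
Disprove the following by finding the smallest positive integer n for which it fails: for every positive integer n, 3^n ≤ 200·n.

The first 6 eligible values, up to n = 6, all satisfy the conclusion.
n = 7: 3^n = 2187 and 200·n = 1400, so 2187 > 1400.

n = 7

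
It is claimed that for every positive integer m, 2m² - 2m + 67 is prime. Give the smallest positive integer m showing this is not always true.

A counterexample is any positive integer m such that 2m² - 2m + 67 is not prime; we check each in order.
m = 1: 2m² - 2m + 67 = 67, prime.
m = 2: 2m² - 2m + 67 = 71, prime.
m = 3: 2m² - 2m + 67 = 79, prime.
m = 4: 2m² - 2m + 67 = 91 = 7 × 13, composite.
Thus m = 4 disproves the claim, and no smaller m works.

m = 4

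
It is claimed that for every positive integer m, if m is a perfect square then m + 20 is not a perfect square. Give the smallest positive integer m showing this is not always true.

m = 16

Check each positive integer m in order until m is a perfect square but m + 20 is a perfect square.
m = 1: 1 + 20 = 21, not a perfect square.
m = 4: 4 + 20 = 24, not a perfect square.
m = 9: 9 + 20 = 29, not a perfect square.
m = 16: 16 = 4² and 16 + 20 = 36 = 6².
Thus m = 16 disproves the claim, and no smaller m works.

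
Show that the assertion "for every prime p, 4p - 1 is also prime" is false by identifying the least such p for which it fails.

p = 7

We need the least prime p for which 4p - 1 is not prime.
For p = 2, 3, 5 the conclusion holds.
p = 7: 4p - 1 = 27 = 3 × 9, not prime.
Hence p = 7 is a counterexample.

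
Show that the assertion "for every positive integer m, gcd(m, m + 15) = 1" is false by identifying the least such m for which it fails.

Check each positive integer m in order until gcd(m, m + 15) > 1.
m = 1: gcd(1, 16) = 1.
m = 2: gcd(2, 17) = 1.
m = 3: gcd(3, 18) = 3.

m = 3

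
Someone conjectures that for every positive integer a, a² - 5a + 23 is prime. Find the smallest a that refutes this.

Check each positive integer a in order until a² - 5a + 23 is not prime.
For a = 1, 2, 3, 4, …, 16, 17, 18 the conclusion holds.
a = 19: a² - 5a + 23 = 289 = 17 × 17, composite.
Hence a = 19 is a counterexample.

a = 19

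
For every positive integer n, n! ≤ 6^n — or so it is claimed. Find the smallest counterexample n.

n = 14

A counterexample is any positive integer n such that n! > 6^n; we check each in order.
The first 13 eligible values, up to n = 13, all satisfy the conclusion.
n = 14: n! = 87178291200 and 6^n = 78364164096, so 87178291200 > 78364164096.
So n = 14 is the smallest counterexample.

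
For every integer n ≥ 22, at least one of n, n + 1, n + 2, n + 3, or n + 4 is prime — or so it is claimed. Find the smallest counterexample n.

n = 22: 23 is prime.
n = 23: 23 is prime.
n = 24: 24 = 2 × 12; 25 = 5 × 5; 26 = 2 × 13; 27 = 3 × 9; 28 = 2 × 14 — all composite.

n = 24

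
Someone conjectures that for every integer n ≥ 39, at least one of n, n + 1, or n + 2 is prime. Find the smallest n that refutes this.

n = 44

A counterexample is any integer n ≥ 39 such that n, n + 1, n + 2 are all composite; we check each in order.
n = 39: 41 is prime.
n = 40: 41 is prime.
n = 41: 41 is prime.
n = 42: 43 is prime.
n = 43: 43 is prime.
n = 44: 44 = 2 × 22; 45 = 3 × 15; 46 = 2 × 23 — all composite.
Hence n = 44 is a counterexample.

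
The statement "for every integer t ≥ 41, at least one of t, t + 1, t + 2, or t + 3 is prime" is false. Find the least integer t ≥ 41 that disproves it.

t = 48

Check each integer t ≥ 41 in order until t, t + 1, t + 2, t + 3 are all composite.
t = 41: 41 is prime.
t = 42: 43 is prime.
t = 43: 43 is prime.
t = 44: 47 is prime.
t = 45: 47 is prime.
t = 46: 47 is prime.
t = 47: 47 is prime.
t = 48: 48 = 2 × 24; 49 = 7 × 7; 50 = 2 × 25; 51 = 3 × 17 — all composite.
Hence t = 48 is a counterexample.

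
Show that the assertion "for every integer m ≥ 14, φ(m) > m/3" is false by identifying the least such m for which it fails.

m = 18

Check each integer m ≥ 14 in order until the claim fails.
For m = 14, 15, 16, 17 the conclusion holds.
m = 18: φ(18) = 6 and 18/3 = 6, so φ(18) ≤ 18/3.
So m = 18 is the smallest counterexample.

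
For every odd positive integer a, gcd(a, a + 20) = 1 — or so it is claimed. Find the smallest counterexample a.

a = 5

Check each odd positive integer a in order until gcd(a, a + 20) > 1.
a = 1: gcd(1, 21) = 1.
a = 3: gcd(3, 23) = 1.
a = 5: gcd(5, 25) = 5.
So a = 5 is the smallest counterexample.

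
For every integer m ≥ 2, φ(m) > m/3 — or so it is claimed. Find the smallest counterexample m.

m = 6

Check each integer m ≥ 2 in order until the claim fails.
m = 2: φ(2) = 1 and 2/3 = 2/3, so φ(2) > 2/3.
m = 3: φ(3) = 2 and 3/3 = 1, so φ(3) > 3/3.
m = 4: φ(4) = 2 and 4/3 = 4/3, so φ(4) > 4/3.
m = 5: φ(5) = 4 and 5/3 = 5/3, so φ(5) > 5/3.
m = 6: φ(6) = 2 and 6/3 = 2, so φ(6) ≤ 6/3.
Thus m = 6 disproves the claim, and no smaller m works.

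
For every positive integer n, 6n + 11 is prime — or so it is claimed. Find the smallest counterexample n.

A counterexample is any positive integer n such that 6n + 11 is not prime; we check each in order.
For n = 1, 2, 3 the conclusion holds.
n = 4: 6n + 11 = 35 = 5 × 7, composite.
Thus n = 4 disproves the claim, and no smaller n works.

n = 4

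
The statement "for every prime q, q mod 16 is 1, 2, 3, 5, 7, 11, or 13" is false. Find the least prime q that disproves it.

We need the least prime q for which the claim fails.
For q = 2, 3, 5, 7, 11, 13, 17, 19, 23, 29 the conclusion holds.
q = 31: 31 mod 16 = 15 — not in {1, 2, 3, 5, 7, 11, 13}.
Hence q = 31 is a counterexample.

q = 31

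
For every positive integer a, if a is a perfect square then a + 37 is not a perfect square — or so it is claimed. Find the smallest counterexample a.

Check each positive integer a in order until a is a perfect square but a + 37 is a perfect square.
For a = 1, 4, 9, 16, …, 225, 256, 289 the conclusion holds.
a = 324: 324 = 18² and 324 + 37 = 361 = 19².

a = 324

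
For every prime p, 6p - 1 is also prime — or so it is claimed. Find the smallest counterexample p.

p = 11

Check each prime p in order until 6p - 1 is not prime.
For p = 2, 3, 5, 7 the conclusion holds.
p = 11: 6p - 1 = 65 = 5 × 13, not prime.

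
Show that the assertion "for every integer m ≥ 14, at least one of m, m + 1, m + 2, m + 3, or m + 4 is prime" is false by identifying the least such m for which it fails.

m = 24

We need the least integer m ≥ 14 for which m, m + 1, m + 2, m + 3, m + 4 are all composite.
For m = 14, 15, 16, 17, 18, 19, 20, 21, 22, 23 the conclusion holds.
m = 24: 24 = 2 × 12; 25 = 5 × 5; 26 = 2 × 13; 27 = 3 × 9; 28 = 2 × 14 — all composite.
So m = 24 is the smallest counterexample.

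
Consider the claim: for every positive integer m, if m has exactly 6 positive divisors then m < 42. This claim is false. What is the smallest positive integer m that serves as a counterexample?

m = 44

m = 12: τ(12) = 6; 12 < 42.
m = 18: τ(18) = 6; 18 < 42.
m = 20: τ(20) = 6; 20 < 42.
m = 28: τ(28) = 6; 28 < 42.
m = 32: τ(32) = 6; 32 < 42.
m = 44: τ(44) = 6; 44 ≥ 42.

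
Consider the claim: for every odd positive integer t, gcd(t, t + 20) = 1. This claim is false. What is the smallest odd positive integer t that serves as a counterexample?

t = 5

Check each odd positive integer t in order until gcd(t, t + 20) > 1.
For t = 1, 3 the conclusion holds.
t = 5: gcd(5, 25) = 5.
So t = 5 is the smallest counterexample.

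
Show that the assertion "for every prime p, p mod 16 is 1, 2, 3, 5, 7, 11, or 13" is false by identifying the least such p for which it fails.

We need the least prime p for which the claim fails.
For p = 2, 3, 5, 7, 11, 13, 17, 19, 23, 29 the conclusion holds.
p = 31: 31 mod 16 = 15 — not in {1, 2, 3, 5, 7, 11, 13}.
Thus p = 31 disproves the claim, and no smaller p works.

p = 31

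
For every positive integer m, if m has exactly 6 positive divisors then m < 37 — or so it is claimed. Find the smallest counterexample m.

m = 44

A counterexample is any positive integer m such that m has exactly 6 positive divisors but the claim fails; we check each in order.
m = 12: τ(12) = 6; 12 < 37.
m = 18: τ(18) = 6; 18 < 37.
m = 20: τ(20) = 6; 20 < 37.
m = 28: τ(28) = 6; 28 < 37.
m = 32: τ(32) = 6; 32 < 37.
m = 44: τ(44) = 6; 44 ≥ 37.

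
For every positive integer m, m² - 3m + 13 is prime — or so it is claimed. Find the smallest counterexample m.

A counterexample is any positive integer m such that m² - 3m + 13 is not prime; we check each in order.
The first 11 eligible values, up to m = 11, all satisfy the conclusion.
m = 12: m² - 3m + 13 = 121 = 11 × 11, composite.
Thus m = 12 disproves the claim, and no smaller m works.

m = 12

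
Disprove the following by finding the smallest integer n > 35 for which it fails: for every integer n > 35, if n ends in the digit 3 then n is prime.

n = 63

Check each integer n > 35 in order until n ends in the digit 3 but n is not prime.
n = 43: 43 ends in 3 and is prime.
n = 53: 53 ends in 3 and is prime.
n = 63: 63 ends in 3; 63 = 3 × 21, composite.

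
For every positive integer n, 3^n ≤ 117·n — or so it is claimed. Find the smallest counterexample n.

For n = 1, 2, 3, 4, 5 the conclusion holds.
n = 6: 3^n = 729 and 117·n = 702, so 729 > 702.
So n = 6 is the smallest counterexample.

n = 6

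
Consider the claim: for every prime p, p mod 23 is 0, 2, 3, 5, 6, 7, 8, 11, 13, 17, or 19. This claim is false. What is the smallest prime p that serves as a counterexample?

p = 37

Check each prime p in order until the claim fails.
For p = 2, 3, 5, 7, …, 23, 29, 31 the conclusion holds.
p = 37: 37 mod 23 = 14 — not in {0, 2, 3, 5, 6, 7, 8, 11, 13, 17, 19}.
So p = 37 is the smallest counterexample.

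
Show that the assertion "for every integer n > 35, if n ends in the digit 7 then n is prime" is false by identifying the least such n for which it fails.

n = 57

We need the least integer n > 35 for which n ends in the digit 7 but n is not prime.
n = 37: 37 ends in 7 and is prime.
n = 47: 47 ends in 7 and is prime.
n = 57: 57 ends in 7; 57 = 3 × 19, composite.
So n = 57 is the smallest counterexample.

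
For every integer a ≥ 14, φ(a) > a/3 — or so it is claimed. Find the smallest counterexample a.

a = 18

A counterexample is any integer a ≥ 14 such that the claim fails; we check each in order.
The first 4 eligible values, up to a = 17, all satisfy the conclusion.
a = 18: φ(18) = 6 and 18/3 = 6, so φ(18) ≤ 18/3.
Thus a = 18 disproves the claim, and no smaller a works.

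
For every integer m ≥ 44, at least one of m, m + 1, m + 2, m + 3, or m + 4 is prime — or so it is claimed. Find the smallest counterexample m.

We need the least integer m ≥ 44 for which m, m + 1, m + 2, m + 3, m + 4 are all composite.
m = 44: 47 is prime.
m = 45: 47 is prime.
m = 46: 47 is prime.
m = 47: 47 is prime.
m = 48: 48 = 2 × 24; 49 = 7 × 7; 50 = 2 × 25; 51 = 3 × 17; 52 = 2 × 26 — all composite.
Hence m = 48 is a counterexample.

m = 48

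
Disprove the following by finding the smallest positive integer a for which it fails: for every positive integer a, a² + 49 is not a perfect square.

a = 24

The first 23 eligible values, up to a = 23, all satisfy the conclusion.
a = 24: 24² + 49 = 625 = 25², a perfect square.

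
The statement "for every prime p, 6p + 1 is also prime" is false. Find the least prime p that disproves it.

p = 2: 6p + 1 = 13, prime.
p = 3: 6p + 1 = 19, prime.
p = 5: 6p + 1 = 31, prime.
p = 7: 6p + 1 = 43, prime.
p = 11: 6p + 1 = 67, prime.
p = 13: 6p + 1 = 79, prime.
p = 17: 6p + 1 = 103, prime.
p = 19: 6p + 1 = 115 = 5 × 23, not prime.
Thus p = 19 disproves the claim, and no smaller p works.

p = 19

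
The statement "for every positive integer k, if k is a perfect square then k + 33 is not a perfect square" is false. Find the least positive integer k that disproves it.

Check each positive integer k in order until k is a perfect square but k + 33 is a perfect square.
k = 1: 1 + 33 = 34, not a perfect square.
k = 4: 4 + 33 = 37, not a perfect square.
k = 9: 9 + 33 = 42, not a perfect square.
k = 16: 16 = 4² and 16 + 33 = 49 = 7².

k = 16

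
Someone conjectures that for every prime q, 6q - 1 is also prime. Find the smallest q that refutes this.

q = 11

We need the least prime q for which 6q - 1 is not prime.
q = 2: 6q - 1 = 11, prime.
q = 3: 6q - 1 = 17, prime.
q = 5: 6q - 1 = 29, prime.
q = 7: 6q - 1 = 41, prime.
q = 11: 6q - 1 = 65 = 5 × 13, not prime.
So q = 11 is the smallest counterexample.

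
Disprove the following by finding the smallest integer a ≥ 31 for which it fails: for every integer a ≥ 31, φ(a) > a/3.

a = 36

A counterexample is any integer a ≥ 31 such that the claim fails; we check each in order.
For a = 31, 32, 33, 34, 35 the conclusion holds.
a = 36: φ(36) = 12 and 36/3 = 12, so φ(36) ≤ 36/3.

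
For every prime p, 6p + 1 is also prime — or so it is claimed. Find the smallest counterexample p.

p = 19

Check each prime p in order until 6p + 1 is not prime.
For p = 2, 3, 5, 7, 11, 13, 17 the conclusion holds.
p = 19: 6p + 1 = 115 = 5 × 23, not prime.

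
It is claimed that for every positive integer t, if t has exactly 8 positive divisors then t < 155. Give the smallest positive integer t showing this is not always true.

t = 165

For t = 24, 30, 40, 42, …, 138, 152, 154 the conclusion holds.
t = 165: τ(165) = 8; 165 ≥ 155.
Thus t = 165 disproves the claim, and no smaller t works.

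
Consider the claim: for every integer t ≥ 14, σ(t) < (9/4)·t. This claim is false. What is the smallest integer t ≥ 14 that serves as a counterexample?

t = 24

A counterexample is any integer t ≥ 14 such that the claim fails; we check each in order.
For t = 14, 15, 16, 17, 18, 19, 20, 21, 22, 23 the conclusion holds.
t = 24: σ(24) = 60; 60 ≥ 54.
So t = 24 is the smallest counterexample.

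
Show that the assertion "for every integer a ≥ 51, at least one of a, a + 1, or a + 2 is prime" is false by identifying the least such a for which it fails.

a = 54

For a = 51, 52, 53 the conclusion holds.
a = 54: 54 = 2 × 27; 55 = 5 × 11; 56 = 2 × 28 — all composite.
Hence a = 54 is a counterexample.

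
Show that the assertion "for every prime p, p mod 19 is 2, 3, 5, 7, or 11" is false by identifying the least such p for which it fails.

Check each prime p in order until the claim fails.
The first 5 eligible values, up to p = 11, all satisfy the conclusion.
p = 13: 13 mod 19 = 13 — not in {2, 3, 5, 7, 11}.

p = 13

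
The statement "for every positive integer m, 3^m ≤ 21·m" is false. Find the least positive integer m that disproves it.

Check each positive integer m in order until 3^m > 21·m.
The first 4 eligible values, up to m = 4, all satisfy the conclusion.
m = 5: 3^m = 243 and 21·m = 105, so 243 > 105.
Thus m = 5 disproves the claim, and no smaller m works.

m = 5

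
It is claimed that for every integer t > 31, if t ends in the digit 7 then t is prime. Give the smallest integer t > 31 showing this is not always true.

t = 57

Check each integer t > 31 in order until t ends in the digit 7 but t is not prime.
t = 37: 37 ends in 7 and is prime.
t = 47: 47 ends in 7 and is prime.
t = 57: 57 ends in 7; 57 = 3 × 19, composite.
Thus t = 57 disproves the claim, and no smaller t works.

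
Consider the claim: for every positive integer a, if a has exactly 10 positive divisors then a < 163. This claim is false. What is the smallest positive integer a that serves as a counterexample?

a = 176

Check each positive integer a in order until a has exactly 10 positive divisors but the claim fails.
a = 48: τ(48) = 10; 48 < 163.
a = 80: τ(80) = 10; 80 < 163.
a = 112: τ(112) = 10; 112 < 163.
a = 162: τ(162) = 10; 162 < 163.
a = 176: τ(176) = 10; 176 ≥ 163.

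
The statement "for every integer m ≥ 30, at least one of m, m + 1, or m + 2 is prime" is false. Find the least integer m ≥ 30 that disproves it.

m = 32

We need the least integer m ≥ 30 for which m, m + 1, m + 2 are all composite.
m = 30: 31 is prime.
m = 31: 31 is prime.
m = 32: 32 = 2 × 16; 33 = 3 × 11; 34 = 2 × 17 — all composite.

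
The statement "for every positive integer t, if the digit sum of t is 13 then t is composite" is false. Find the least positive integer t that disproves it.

We need the least positive integer t for which the digit sum of t is 13 but t is prime.
t = 49: digit sum 13; 49 is composite.
t = 58: digit sum 13; 58 is composite.
t = 67: digit sum 13; 67 is prime, not composite.

t = 67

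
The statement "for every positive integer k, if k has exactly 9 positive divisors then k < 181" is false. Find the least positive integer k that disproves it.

k = 196

Check each positive integer k in order until k has exactly 9 positive divisors but the claim fails.
For k = 36, 100 the conclusion holds.
k = 196: τ(196) = 9; 196 ≥ 181.
So k = 196 is the smallest counterexample.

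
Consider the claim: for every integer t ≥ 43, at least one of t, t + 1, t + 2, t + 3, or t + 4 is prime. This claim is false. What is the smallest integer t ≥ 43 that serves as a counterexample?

The first 5 eligible values, up to t = 47, all satisfy the conclusion.
t = 48: 48 = 2 × 24; 49 = 7 × 7; 50 = 2 × 25; 51 = 3 × 17; 52 = 2 × 26 — all composite.
So t = 48 is the smallest counterexample.

t = 48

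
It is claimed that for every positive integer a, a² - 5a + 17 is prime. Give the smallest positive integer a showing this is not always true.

Check each positive integer a in order until a² - 5a + 17 is not prime.
For a = 1, 2, 3, 4, …, 10, 11, 12 the conclusion holds.
a = 13: a² - 5a + 17 = 121 = 11 × 11, composite.
Hence a = 13 is a counterexample.

a = 13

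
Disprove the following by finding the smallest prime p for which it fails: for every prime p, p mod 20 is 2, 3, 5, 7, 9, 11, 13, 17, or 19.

p = 41

A counterexample is any prime p such that the claim fails; we check each in order.
The first 12 eligible values, up to p = 37, all satisfy the conclusion.
p = 41: 41 mod 20 = 1 — not in {2, 3, 5, 7, 9, 11, 13, 17, 19}.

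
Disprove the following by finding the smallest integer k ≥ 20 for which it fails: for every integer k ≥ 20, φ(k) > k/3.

k = 24

k = 20: φ(20) = 8 and 20/3 = 20/3, so φ(20) > 20/3.
k = 21: φ(21) = 12 and 21/3 = 7, so φ(21) > 21/3.
k = 22: φ(22) = 10 and 22/3 = 22/3, so φ(22) > 22/3.
k = 23: φ(23) = 22 and 23/3 = 23/3, so φ(23) > 23/3.
k = 24: φ(24) = 8 and 24/3 = 8, so φ(24) ≤ 24/3.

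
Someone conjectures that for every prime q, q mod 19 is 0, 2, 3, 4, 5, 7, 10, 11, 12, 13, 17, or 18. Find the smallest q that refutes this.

q = 47

For q = 2, 3, 5, 7, …, 37, 41, 43 the conclusion holds.
q = 47: 47 mod 19 = 9 — not in {0, 2, 3, 4, 5, 7, 10, 11, 12, 13, 17, 18}.
So q = 47 is the smallest counterexample.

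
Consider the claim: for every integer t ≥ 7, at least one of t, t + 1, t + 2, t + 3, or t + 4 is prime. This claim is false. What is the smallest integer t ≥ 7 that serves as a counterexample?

t = 24

A counterexample is any integer t ≥ 7 such that t, t + 1, t + 2, t + 3, t + 4 are all composite; we check each in order.
The first 17 eligible values, up to t = 23, all satisfy the conclusion.
t = 24: 24 = 2 × 12; 25 = 5 × 5; 26 = 2 × 13; 27 = 3 × 9; 28 = 2 × 14 — all composite.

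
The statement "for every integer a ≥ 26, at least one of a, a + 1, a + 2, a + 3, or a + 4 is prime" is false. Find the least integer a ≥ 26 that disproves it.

Check each integer a ≥ 26 in order until a, a + 1, a + 2, a + 3, a + 4 are all composite.
The first 6 eligible values, up to a = 31, all satisfy the conclusion.
a = 32: 32 = 2 × 16; 33 = 3 × 11; 34 = 2 × 17; 35 = 5 × 7; 36 = 2 × 18 — all composite.

a = 32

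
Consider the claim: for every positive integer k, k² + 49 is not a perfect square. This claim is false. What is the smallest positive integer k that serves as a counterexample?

k = 24

For k = 1, 2, 3, 4, …, 21, 22, 23 the conclusion holds.
k = 24: 24² + 49 = 625 = 25², a perfect square.
So k = 24 is the smallest counterexample.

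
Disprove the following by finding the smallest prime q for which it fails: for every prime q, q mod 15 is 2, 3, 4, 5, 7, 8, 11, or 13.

q = 29

The first 9 eligible values, up to q = 23, all satisfy the conclusion.
q = 29: 29 mod 15 = 14 — not in {2, 3, 4, 5, 7, 8, 11, 13}.
Hence q = 29 is a counterexample.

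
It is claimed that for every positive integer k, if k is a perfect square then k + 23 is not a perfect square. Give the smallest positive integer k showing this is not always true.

k = 121

Check each positive integer k in order until k is a perfect square but k + 23 is a perfect square.
The first 10 eligible values, up to k = 100, all satisfy the conclusion.
k = 121: 121 = 11² and 121 + 23 = 144 = 12².
Hence k = 121 is a counterexample.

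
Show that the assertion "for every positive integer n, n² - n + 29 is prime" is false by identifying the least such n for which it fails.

For n = 1, 2 the conclusion holds.
n = 3: n² - n + 29 = 35 = 5 × 7, composite.
So n = 3 is the smallest counterexample.

n = 3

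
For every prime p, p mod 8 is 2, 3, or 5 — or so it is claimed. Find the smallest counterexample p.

We need the least prime p for which the claim fails.
For p = 2, 3, 5 the conclusion holds.
p = 7: 7 mod 8 = 7 — not in {2, 3, 5}.
So p = 7 is the smallest counterexample.

p = 7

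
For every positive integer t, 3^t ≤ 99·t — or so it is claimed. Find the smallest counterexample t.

For t = 1, 2, 3, 4, 5 the conclusion holds.
t = 6: 3^t = 729 and 99·t = 594, so 729 > 594.
Thus t = 6 disproves the claim, and no smaller t works.

t = 6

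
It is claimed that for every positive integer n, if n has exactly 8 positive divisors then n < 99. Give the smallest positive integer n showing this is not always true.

n = 102

We need the least positive integer n for which n has exactly 8 positive divisors but the claim fails.
For n = 24, 30, 40, 42, 54, 56, 66, 70, 78, 88 the conclusion holds.
n = 102: τ(102) = 8; 102 ≥ 99.
Thus n = 102 disproves the claim, and no smaller n works.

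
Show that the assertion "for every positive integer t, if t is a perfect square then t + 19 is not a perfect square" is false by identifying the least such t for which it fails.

We need the least positive integer t for which t is a perfect square but t + 19 is a perfect square.
The first 8 eligible values, up to t = 64, all satisfy the conclusion.
t = 81: 81 = 9² and 81 + 19 = 100 = 10².

t = 81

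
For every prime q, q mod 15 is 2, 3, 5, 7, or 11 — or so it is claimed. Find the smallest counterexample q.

We need the least prime q for which the claim fails.
For q = 2, 3, 5, 7, 11 the conclusion holds.
q = 13: 13 mod 15 = 13 — not in {2, 3, 5, 7, 11}.
Thus q = 13 disproves the claim, and no smaller q works.

q = 13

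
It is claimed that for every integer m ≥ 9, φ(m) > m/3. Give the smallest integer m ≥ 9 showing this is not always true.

m = 12

Check each integer m ≥ 9 in order until the claim fails.
m = 9: φ(9) = 6 and 9/3 = 3, so φ(9) > 9/3.
m = 10: φ(10) = 4 and 10/3 = 10/3, so φ(10) > 10/3.
m = 11: φ(11) = 10 and 11/3 = 11/3, so φ(11) > 11/3.
m = 12: φ(12) = 4 and 12/3 = 4, so φ(12) ≤ 12/3.
Hence m = 12 is a counterexample.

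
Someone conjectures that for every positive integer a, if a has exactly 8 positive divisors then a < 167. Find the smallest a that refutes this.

A counterexample is any positive integer a such that a has exactly 8 positive divisors but the claim fails; we check each in order.
For a = 24, 30, 40, 42, …, 152, 154, 165 the conclusion holds.
a = 170: τ(170) = 8; 170 ≥ 167.
Thus a = 170 disproves the claim, and no smaller a works.

a = 170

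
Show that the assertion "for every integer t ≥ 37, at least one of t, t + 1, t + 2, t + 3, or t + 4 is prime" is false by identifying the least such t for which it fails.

t = 48

We need the least integer t ≥ 37 for which t, t + 1, t + 2, t + 3, t + 4 are all composite.
For t = 37, 38, 39, 40, …, 45, 46, 47 the conclusion holds.
t = 48: 48 = 2 × 24; 49 = 7 × 7; 50 = 2 × 25; 51 = 3 × 17; 52 = 2 × 26 — all composite.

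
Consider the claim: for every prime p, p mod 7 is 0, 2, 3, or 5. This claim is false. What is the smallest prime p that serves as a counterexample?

p = 11

Check each prime p in order until the claim fails.
p = 2: 2 mod 7 = 2.
p = 3: 3 mod 7 = 3.
p = 5: 5 mod 7 = 5.
p = 7: 7 mod 7 = 0.
p = 11: 11 mod 7 = 4 — not in {0, 2, 3, 5}.
Hence p = 11 is a counterexample.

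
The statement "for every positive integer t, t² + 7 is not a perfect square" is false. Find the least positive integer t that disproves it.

Check each positive integer t in order until t² + 7 is a perfect square.
For t = 1, 2 the conclusion holds.
t = 3: 3² + 7 = 16 = 4², a perfect square.

t = 3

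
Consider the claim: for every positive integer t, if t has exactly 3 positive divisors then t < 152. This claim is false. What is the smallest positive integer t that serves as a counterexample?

t = 169

A counterexample is any positive integer t such that t has exactly 3 positive divisors but the claim fails; we check each in order.
The first 5 eligible values, up to t = 121, all satisfy the conclusion.
t = 169: τ(169) = 3; 169 ≥ 152.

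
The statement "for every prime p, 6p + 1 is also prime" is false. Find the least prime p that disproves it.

A counterexample is any prime p such that 6p + 1 is not prime; we check each in order.
For p = 2, 3, 5, 7, 11, 13, 17 the conclusion holds.
p = 19: 6p + 1 = 115 = 5 × 23, not prime.

p = 19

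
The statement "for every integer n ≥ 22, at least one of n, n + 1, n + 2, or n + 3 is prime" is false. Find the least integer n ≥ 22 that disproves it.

We need the least integer n ≥ 22 for which n, n + 1, n + 2, n + 3 are all composite.
For n = 22, 23 the conclusion holds.
n = 24: 24 = 2 × 12; 25 = 5 × 5; 26 = 2 × 13; 27 = 3 × 9 — all composite.
Thus n = 24 disproves the claim, and no smaller n works.

n = 24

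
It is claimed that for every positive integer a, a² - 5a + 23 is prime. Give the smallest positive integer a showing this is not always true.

A counterexample is any positive integer a such that a² - 5a + 23 is not prime; we check each in order.
The first 18 eligible values, up to a = 18, all satisfy the conclusion.
a = 19: a² - 5a + 23 = 289 = 17 × 17, composite.

a = 19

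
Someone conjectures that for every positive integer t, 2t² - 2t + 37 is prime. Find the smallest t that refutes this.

t = 3

We need the least positive integer t for which 2t² - 2t + 37 is not prime.
For t = 1, 2 the conclusion holds.
t = 3: 2t² - 2t + 37 = 49 = 7 × 7, composite.
So t = 3 is the smallest counterexample.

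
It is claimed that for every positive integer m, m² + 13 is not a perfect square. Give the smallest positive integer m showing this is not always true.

m = 6

A counterexample is any positive integer m such that m² + 13 is a perfect square; we check each in order.
m = 1: 1² + 13 = 14, not a perfect square.
m = 2: 2² + 13 = 17, not a perfect square.
m = 3: 3² + 13 = 22, not a perfect square.
m = 4: 4² + 13 = 29, not a perfect square.
m = 5: 5² + 13 = 38, not a perfect square.
m = 6: 6² + 13 = 49 = 7², a perfect square.
Thus m = 6 disproves the claim, and no smaller m works.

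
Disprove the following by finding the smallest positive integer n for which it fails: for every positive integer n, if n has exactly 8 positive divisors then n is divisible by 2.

A counterexample is any positive integer n such that n has exactly 8 positive divisors but n is not divisible by 2; we check each in order.
For n = 24, 30, 40, 42, …, 88, 102, 104 the conclusion holds.
n = 105: τ(105) = 8; 105 mod 2 = 1.

n = 105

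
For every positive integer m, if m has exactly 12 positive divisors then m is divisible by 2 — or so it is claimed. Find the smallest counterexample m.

A counterexample is any positive integer m such that m has exactly 12 positive divisors but m is not divisible by 2; we check each in order.
For m = 60, 72, 84, 90, …, 294, 306, 308 the conclusion holds.
m = 315: τ(315) = 12; 315 mod 2 = 1.
Thus m = 315 disproves the claim, and no smaller m works.

m = 315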